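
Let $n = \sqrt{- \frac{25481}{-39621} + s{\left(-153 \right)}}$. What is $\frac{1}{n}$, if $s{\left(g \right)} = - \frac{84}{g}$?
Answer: $\frac{\sqrt{540848084961}}{802973} \approx 0.91588$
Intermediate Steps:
$n = \frac{\sqrt{540848084961}}{673557}$ ($n = \sqrt{- \frac{25481}{-39621} - \frac{84}{-153}} = \sqrt{\left(-25481\right) \left(- \frac{1}{39621}\right) - - \frac{28}{51}} = \sqrt{\frac{25481}{39621} + \frac{28}{51}} = \sqrt{\frac{802973}{673557}} = \frac{\sqrt{540848084961}}{673557} \approx 1.0919$)
$\frac{1}{n} = \frac{1}{\frac{1}{673557} \sqrt{540848084961}} = \frac{\sqrt{540848084961}}{802973}$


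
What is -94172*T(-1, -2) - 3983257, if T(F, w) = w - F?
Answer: -3889085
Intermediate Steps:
-94172*T(-1, -2) - 3983257 = -94172*(-2 - 1*(-1)) - 3983257 = -94172*(-2 + 1) - 3983257 = -94172*(-1) - 3983257 = 94172 - 3983257 = -3889085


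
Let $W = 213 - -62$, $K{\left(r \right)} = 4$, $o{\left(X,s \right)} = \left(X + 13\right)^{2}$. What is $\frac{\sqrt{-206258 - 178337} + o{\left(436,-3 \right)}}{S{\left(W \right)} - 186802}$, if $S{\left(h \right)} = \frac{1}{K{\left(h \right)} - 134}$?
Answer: $- \frac{26208130}{24284261} - \frac{130 i \sqrt{384595}}{24284261} \approx -1.0792 - 0.0033199 i$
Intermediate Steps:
$o{\left(X,s \right)} = \left(13 + X\right)^{2}$
$W = 275$ ($W = 213 + 62 = 275$)
$S{\left(h \right)} = - \frac{1}{130}$ ($S{\left(h \right)} = \frac{1}{4 - 134} = \frac{1}{-130} = - \frac{1}{130}$)
$\frac{\sqrt{-206258 - 178337} + o{\left(436,-3 \right)}}{S{\left(W \right)} - 186802} = \frac{\sqrt{-206258 - 178337} + \left(13 + 436\right)^{2}}{- \frac{1}{130} - 186802} = \frac{\sqrt{-384595} + 449^{2}}{- \frac{24284261}{130}} = \left(i \sqrt{384595} + 201601\right) \left(- \frac{130}{24284261}\right) = \left(201601 + i \sqrt{384595}\right) \left(- \frac{130}{24284261}\right) = - \frac{26208130}{24284261} - \frac{130 i \sqrt{384595}}{24284261}$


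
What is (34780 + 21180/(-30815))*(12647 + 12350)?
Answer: 5357979565288/6163 ≈ 8.6938e+8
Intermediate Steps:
(34780 + 21180/(-30815))*(12647 + 12350) = (34780 + 21180*(-1/30815))*24997 = (34780 - 4236/6163)*24997 = (214344904/6163)*24997 = 5357979565288/6163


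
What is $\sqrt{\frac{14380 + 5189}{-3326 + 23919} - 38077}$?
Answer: $\frac{2 i \sqrt{4036743298639}}{20593} \approx 195.13 i$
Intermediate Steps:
$\sqrt{\frac{14380 + 5189}{-3326 + 23919} - 38077} = \sqrt{\frac{19569}{20593} - 38077} = \sqrt{- \frac{784100092}{20593}} = \frac{2 i \sqrt{4036743298639}}{20593}$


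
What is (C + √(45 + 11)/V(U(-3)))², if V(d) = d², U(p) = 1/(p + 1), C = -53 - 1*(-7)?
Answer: 3012 - 736*√14 ≈ 258.14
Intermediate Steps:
C = -46 (C = -53 + 7 = -46)
U(p) = 1/(1 + p)
(C + √(45 + 11)/V(U(-3)))² = (-46 + √(45 + 11)/((1/(1 - 3))²))² = (-46 + √56/((1/(-2))²))² = (-46 + (2*√14)/((-½)²))² = (-46 + (2*√14)/(¼))² = (-46 + (2*√14)*4)² = (-46 + 8*√14)²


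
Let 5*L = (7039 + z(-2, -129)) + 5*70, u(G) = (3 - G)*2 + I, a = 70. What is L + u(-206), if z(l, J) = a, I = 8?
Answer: 9589/5 ≈ 1917.8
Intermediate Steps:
z(l, J) = 70
u(G) = 14 - 2*G (u(G) = (3 - G)*2 + 8 = (6 - 2*G) + 8 = 14 - 2*G)
L = 7459/5 (L = ((7039 + 70) + 5*70)/5 = (7109 + 350)/5 = (1/5)*7459 = 7459/5 ≈ 1491.8)
L + u(-206) = 7459/5 + (14 - 2*(-206)) = 7459/5 + (14 + 412) = 7459/5 + 426 = 9589/5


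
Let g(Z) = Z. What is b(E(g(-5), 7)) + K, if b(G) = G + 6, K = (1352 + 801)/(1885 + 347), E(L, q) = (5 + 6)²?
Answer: 285617/2232 ≈ 127.96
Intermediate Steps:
E(L, q) = 121 (E(L, q) = 11² = 121)
K = 2153/2232 ≈ 0.96461
b(G) = 6 + G
b(E(g(-5), 7)) + K = (6 + 121) + 2153/2232 = 127 + 2153/2232 = 285617/2232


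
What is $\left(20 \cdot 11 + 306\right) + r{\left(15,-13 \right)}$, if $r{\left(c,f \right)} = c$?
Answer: $541$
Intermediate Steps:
$\left(20 \cdot 11 + 306\right) + r{\left(15,-13 \right)} = \left(20 \cdot 11 + 306\right) + 15 = \left(220 + 306\right) + 15 = 526 + 15 = 541$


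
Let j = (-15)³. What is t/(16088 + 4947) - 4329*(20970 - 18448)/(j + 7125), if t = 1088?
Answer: -7655017961/2629375 ≈ -2911.3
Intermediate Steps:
j = -3375
t/(16088 + 4947) - 4329*(20970 - 18448)/(j + 7125) = 1088/(16088 + 4947) - 4329*(20970 - 18448)/(-3375 + 7125) = 1088/21035 - 4329/(3750/2522) = 1088*(1/21035) - 4329/(3750*(1/2522)) = 1088/21035 - 4329/1875/1261 = 1088/21035 - 4329*1261/1875 = 1088/21035 - 1819623/625 = -7655017961/2629375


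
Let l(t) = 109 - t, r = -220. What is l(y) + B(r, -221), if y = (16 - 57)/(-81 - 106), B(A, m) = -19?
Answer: 16789/187 ≈ 89.781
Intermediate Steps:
y = 41/187 (y = -41/(-187) = -41*(-1/187) = 41/187 ≈ 0.21925)
l(y) + B(r, -221) = (109 - 1*41/187) - 19 = (109 - 41/187) - 19 = 20342/187 - 19 = 16789/187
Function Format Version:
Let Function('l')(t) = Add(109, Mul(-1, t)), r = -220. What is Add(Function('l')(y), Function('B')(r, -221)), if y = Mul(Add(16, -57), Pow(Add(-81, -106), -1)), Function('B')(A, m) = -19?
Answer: Rational(16789, 187) ≈ 89.781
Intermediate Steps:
y = Rational(41, 187) (y = Mul(-41, Pow(-187, -1)) = Mul(-41, Rational(-1, 187)) = Rational(41, 187) ≈ 0.21925)
Add(Function('l')(y), Function('B')(r, -221)) = Add(Add(109, Mul(-1, Rational(41, 187))), -19) = Add(Add(109, Rational(-41, 187)), -19) = Add(Rational(20342, 187), -19) = Rational(16789, 187)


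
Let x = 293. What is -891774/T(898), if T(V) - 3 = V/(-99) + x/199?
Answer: 8784419787/45296 ≈ 1.9393e+5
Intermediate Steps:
T(V) = 890/199 - V/99 (T(V) = 3 + (V/(-99) + 293/199) = 3 + (V*(-1/99) + 293*(1/199)) = 3 + (-V/99 + 293/199) = 3 + (293/199 - V/99) = 890/199 - V/99)
-891774/T(898) = -891774/(890/199 - 1/99*898) = -891774/(890/199 - 898/99) = -891774/(-90592/19701) = -891774*(-19701/90592) = 8784419787/45296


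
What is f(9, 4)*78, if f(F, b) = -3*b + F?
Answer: -234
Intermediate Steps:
f(F, b) = F - 3*b
f(9, 4)*78 = (9 - 3*4)*78 = (9 - 12)*78 = -3*78 = -234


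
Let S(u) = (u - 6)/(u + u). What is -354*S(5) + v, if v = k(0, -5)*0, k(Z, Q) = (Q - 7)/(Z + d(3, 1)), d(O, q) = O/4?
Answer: 177/5 ≈ 35.400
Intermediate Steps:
d(O, q) = O/4 (d(O, q) = O*(1/4) = O/4)
k(Z, Q) = (-7 + Q)/(3/4 + Z) (k(Z, Q) = (Q - 7)/(Z + (1/4)*3) = (-7 + Q)/(Z + 3/4) = (-7 + Q)/(3/4 + Z))
S(u) = (-6 + u)/(2*u) (S(u) = (-6 + u)/((2*u)) = (-6 + u)*(1/(2*u)) = (-6 + u)/(2*u))
v = 0 (v = (4*(-7 - 5)/(3 + 4*0))*0 = (4*(-12)/(3 + 0))*0 = (4*(-12)/3)*0 = (4*(1/3)*(-12))*0 = -16*0 = 0)
-354*S(5) + v = -177*(-6 + 5)/5 + 0 = -177*(-1)/5 + 0 = -354*(-1/10) + 0 = 177/5 + 0 = 177/5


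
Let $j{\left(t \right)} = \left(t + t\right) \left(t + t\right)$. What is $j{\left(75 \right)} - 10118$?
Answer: $12382$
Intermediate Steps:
$j{\left(t \right)} = 4 t^{2}$ ($j{\left(t \right)} = 2 t 2 t = 4 t^{2}$)
$j{\left(75 \right)} - 10118 = 4 \cdot 75^{2} - 10118 = 4 \cdot 5625 - 10118 = 22500 - 10118 = 12382$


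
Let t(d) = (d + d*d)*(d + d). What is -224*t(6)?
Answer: -112896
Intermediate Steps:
t(d) = 2*d*(d + d²) (t(d) = (d + d²)*(2*d) = 2*d*(d + d²))
-224*t(6) = -448*6²*(1 + 6) = -448*36*7 = -224*504 = -112896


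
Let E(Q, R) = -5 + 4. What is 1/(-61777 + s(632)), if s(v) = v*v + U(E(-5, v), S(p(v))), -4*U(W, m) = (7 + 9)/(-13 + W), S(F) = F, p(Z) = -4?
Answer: 7/2363531 ≈ 2.9617e-6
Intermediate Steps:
E(Q, R) = -1
U(W, m) = -4/(-13 + W) (U(W, m) = -(7 + 9)/(4*(-13 + W)) = -4/(-13 + W))
s(v) = 2/7 + v² (s(v) = v*v - 4/(-13 - 1) = v² - 4/(-14) = v² - 4*(-1/14) = v² + 2/7 = 2/7 + v²)
1/(-61777 + s(632)) = 1/(-61777 + (2/7 + 632²)) = 1/(-61777 + (2/7 + 399424)) = 1/(-61777 + 2795970/7) = 1/(2363531/7) = 7/2363531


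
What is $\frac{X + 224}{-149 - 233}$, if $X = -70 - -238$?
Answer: $- \frac{196}{191} \approx -1.0262$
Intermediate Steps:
$X = 168$ ($X = -70 + 238 = 168$)
$\frac{X + 224}{-149 - 233} = \frac{168 + 224}{-149 - 233} = \frac{392}{-382} = 392 \left(- \frac{1}{382}\right) = - \frac{196}{191}$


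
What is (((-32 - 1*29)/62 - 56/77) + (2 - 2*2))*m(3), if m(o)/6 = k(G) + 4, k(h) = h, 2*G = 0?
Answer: -30372/341 ≈ -89.067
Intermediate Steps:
G = 0 (G = (½)*0 = 0)
m(o) = 24 (m(o) = 6*(0 + 4) = 6*4 = 24)
(((-32 - 1*29)/62 - 56/77) + (2 - 2*2))*m(3) = (((-32 - 1*29)/62 - 56/77) + (2 - 2*2))*24 = (((-32 - 29)*(1/62) - 56*1/77) + (2 - 4))*24 = ((-61*1/62 - 8/11) - 2)*24 = ((-61/62 - 8/11) - 2)*24 = (-1167/682 - 2)*24 = -2531/682*24 = -30372/341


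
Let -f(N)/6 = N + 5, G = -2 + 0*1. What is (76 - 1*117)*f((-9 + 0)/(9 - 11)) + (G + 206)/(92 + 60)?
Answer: 88857/38 ≈ 2338.3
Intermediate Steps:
G = -2 (G = -2 + 0 = -2)
f(N) = -30 - 6*N (f(N) = -6*(N + 5) = -6*(5 + N) = -30 - 6*N)
(76 - 1*117)*f((-9 + 0)/(9 - 11)) + (G + 206)/(92 + 60) = (76 - 1*117)*(-30 - 6*(-9 + 0)/(9 - 11)) + (-2 + 206)/(92 + 60) = (76 - 117)*(-30 - (-54)/(-2)) + 204/152 = -41*(-30 - (-54)*(-1)/2) + 204*(1/152) = -41*(-30 - 6*9/2) + 51/38 = -41*(-30 - 27) + 51/38 = -41*(-57) + 51/38 = 2337 + 51/38 = 88857/38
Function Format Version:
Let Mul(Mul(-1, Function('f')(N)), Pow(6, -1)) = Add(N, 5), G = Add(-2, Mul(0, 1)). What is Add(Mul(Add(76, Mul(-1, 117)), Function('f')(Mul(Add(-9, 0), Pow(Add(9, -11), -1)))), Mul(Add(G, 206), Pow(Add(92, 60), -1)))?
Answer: Rational(88857, 38) ≈ 2338.3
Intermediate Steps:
G = -2 (G = Add(-2, 0) = -2)
Function('f')(N) = Add(-30, Mul(-6, N)) (Function('f')(N) = Mul(-6, Add(N, 5)) = Mul(-6, Add(5, N)) = Add(-30, Mul(-6, N)))
Add(Mul(Add(76, Mul(-1, 117)), Function('f')(Mul(Add(-9, 0), Pow(Add(9, -11), -1)))), Mul(Add(G, 206), Pow(Add(92, 60), -1))) = Add(Mul(Add(76, Mul(-1, 117)), Add(-30, Mul(-6, Mul(Add(-9, 0), Pow(Add(9, -11), -1))))), Mul(Add(-2, 206), Pow(Add(92, 60), -1))) = Add(Mul(Add(76, -117), Add(-30, Mul(-6, Mul(-9, Pow(-2, -1))))), Mul(204, Pow(152, -1))) = Add(Mul(-41, Add(-30, Mul(-6, Mul(-9, Rational(-1, 2))))), Mul(204, Rational(1, 152))) = Add(Mul(-41, Add(-30, Mul(-6, Rational(9, 2)))), Rational(51, 38)) = Add(Mul(-41, Add(-30, -27)), Rational(51, 38)) = Add(Mul(-41, -57), Rational(51, 38)) = Add(2337, Rational(51, 38)) = Rational(88857, 38)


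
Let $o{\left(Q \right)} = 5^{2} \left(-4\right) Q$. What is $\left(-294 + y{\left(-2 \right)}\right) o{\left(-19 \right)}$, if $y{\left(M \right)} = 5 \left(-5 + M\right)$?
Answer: $-625100$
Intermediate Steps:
$o{\left(Q \right)} = - 100 Q$ ($o{\left(Q \right)} = 25 \left(-4\right) Q = - 100 Q$)
$y{\left(M \right)} = -25 + 5 M$
$\left(-294 + y{\left(-2 \right)}\right) o{\left(-19 \right)} = \left(-294 + \left(-25 + 5 \left(-2\right)\right)\right) \left(\left(-100\right) \left(-19\right)\right) = \left(-294 - 35\right) 1900 = \left(-329\right) 1900 = -625100$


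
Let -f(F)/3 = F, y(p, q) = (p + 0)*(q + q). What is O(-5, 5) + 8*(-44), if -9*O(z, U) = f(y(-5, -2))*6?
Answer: -312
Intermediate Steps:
y(p, q) = 2*p*q (y(p, q) = p*(2*q) = 2*p*q)
f(F) = -3*F
O(z, U) = 40 (O(z, U) = -(-6*(-5)*(-2))*6/9 = -(-3*20)*6/9 = -(-20)*6/3 = -⅑*(-360) = 40)
O(-5, 5) + 8*(-44) = 40 + 8*(-44) = 40 - 352 = -312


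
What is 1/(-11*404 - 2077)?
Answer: -1/6521 ≈ -0.00015335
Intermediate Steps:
1/(-11*404 - 2077) = 1/(-4444 - 2077) = 1/(-6521) = -1/6521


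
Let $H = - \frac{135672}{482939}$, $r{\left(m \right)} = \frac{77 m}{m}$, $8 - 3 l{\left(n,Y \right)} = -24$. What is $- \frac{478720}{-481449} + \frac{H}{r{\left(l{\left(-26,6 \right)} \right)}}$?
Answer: $\frac{17736507823432}{17903308393047} \approx 0.99068$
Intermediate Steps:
$l{\left(n,Y \right)} = \frac{32}{3}$ ($l{\left(n,Y \right)} = \frac{8}{3} - -8 = \frac{8}{3} + 8 = \frac{32}{3}$)
$r{\left(m \right)} = 77$
$H = - \frac{135672}{482939}$ ($H = \left(-135672\right) \frac{1}{482939} = - \frac{135672}{482939} \approx -0.28093$)
$- \frac{478720}{-481449} + \frac{H}{r{\left(l{\left(-26,6 \right)} \right)}} = - \frac{478720}{-481449} - \frac{135672}{482939 \cdot 77} = \left(-478720\right) \left(- \frac{1}{481449}\right) - \frac{135672}{37186303} = \frac{478720}{481449} - \frac{135672}{37186303} = \frac{17736507823432}{17903308393047}$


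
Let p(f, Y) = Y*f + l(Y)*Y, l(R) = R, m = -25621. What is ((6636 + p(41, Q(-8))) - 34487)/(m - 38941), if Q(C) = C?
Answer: 28115/64562 ≈ 0.43547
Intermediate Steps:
p(f, Y) = Y² + Y*f (p(f, Y) = Y*f + Y*Y = Y*f + Y² = Y² + Y*f)
((6636 + p(41, Q(-8))) - 34487)/(m - 38941) = ((6636 - 8*(-8 + 41)) - 34487)/(-25621 - 38941) = ((6636 - 8*33) - 34487)/(-64562) = ((6636 - 264) - 34487)*(-1/64562) = (6372 - 34487)*(-1/64562) = -28115*(-1/64562) = 28115/64562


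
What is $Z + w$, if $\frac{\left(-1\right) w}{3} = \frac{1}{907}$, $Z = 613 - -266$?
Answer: $\frac{797250}{907} \approx 879.0$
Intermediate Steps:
$Z = 879$ ($Z = 613 + 266 = 879$)
$w = - \frac{3}{907} \approx -0.0033076$
$Z + w = 879 - \frac{3}{907} = \frac{797250}{907}$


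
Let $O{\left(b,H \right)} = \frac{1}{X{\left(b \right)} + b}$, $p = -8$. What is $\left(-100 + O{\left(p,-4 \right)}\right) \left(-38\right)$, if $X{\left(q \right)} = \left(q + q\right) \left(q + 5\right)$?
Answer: $\frac{75981}{20} \approx 3799.1$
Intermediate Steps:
$X{\left(q \right)} = 2 q \left(5 + q\right)$
$O{\left(b,H \right)} = \frac{1}{b + 2 b \left(5 + b\right)}$ ($O{\left(b,H \right)} = \frac{1}{2 b \left(5 + b\right) + b} = \frac{1}{b + 2 b \left(5 + b\right)}$)
$\left(-100 + O{\left(p,-4 \right)}\right) \left(-38\right) = \left(-100 + \frac{1}{\left(-8\right) \left(11 + 2 \left(-8\right)\right)}\right) \left(-38\right) = \left(-100 - \frac{1}{8 \left(11 - 16\right)}\right) \left(-38\right) = \left(-100 - \frac{1}{8 \left(-5\right)}\right) \left(-38\right) = \left(-100 - - \frac{1}{40}\right) \left(-38\right) = \left(-100 + \frac{1}{40}\right) \left(-38\right) = \left(- \frac{3999}{40}\right) \left(-38\right) = \frac{75981}{20}$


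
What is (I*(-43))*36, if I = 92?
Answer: -142416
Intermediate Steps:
(I*(-43))*36 = (92*(-43))*36 = -3956*36 = -142416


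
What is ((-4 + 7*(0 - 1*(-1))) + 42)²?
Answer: 2025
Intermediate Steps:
((-4 + 7*(0 - 1*(-1))) + 42)² = ((-4 + 7*(0 + 1)) + 42)² = ((-4 + 7*1) + 42)² = ((-4 + 7) + 42)² = (3 + 42)² = 45² = 2025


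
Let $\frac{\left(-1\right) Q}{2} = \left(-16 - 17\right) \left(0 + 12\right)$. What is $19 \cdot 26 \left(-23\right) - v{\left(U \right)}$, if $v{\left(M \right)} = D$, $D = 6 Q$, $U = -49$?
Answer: $-16114$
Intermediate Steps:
$Q = 792$ ($Q = - 2 \left(-16 - 17\right) \left(0 + 12\right) = - 2 \left(\left(-33\right) 12\right) = \left(-2\right) \left(-396\right) = 792$)
$D = 4752$ ($D = 6 \cdot 792 = 4752$)
$v{\left(M \right)} = 4752$
$19 \cdot 26 \left(-23\right) - v{\left(U \right)} = 19 \cdot 26 \left(-23\right) - 4752 = 494 \left(-23\right) - 4752 = -11362 - 4752 = -16114$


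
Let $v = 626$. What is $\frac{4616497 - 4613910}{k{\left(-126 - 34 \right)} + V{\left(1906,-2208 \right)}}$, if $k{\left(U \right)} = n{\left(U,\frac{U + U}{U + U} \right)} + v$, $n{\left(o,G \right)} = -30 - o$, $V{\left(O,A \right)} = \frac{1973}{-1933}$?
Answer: $\frac{5000671}{1459375} \approx 3.4266$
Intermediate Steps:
$V{\left(O,A \right)} = - \frac{1973}{1933}$ ($V{\left(O,A \right)} = 1973 \left(- \frac{1}{1933}\right) = - \frac{1973}{1933}$)
$k{\left(U \right)} = 596 - U$ ($k{\left(U \right)} = \left(-30 - U\right) + 626 = 596 - U$)
$\frac{4616497 - 4613910}{k{\left(-126 - 34 \right)} + V{\left(1906,-2208 \right)}} = \frac{4616497 - 4613910}{\left(596 - \left(-126 - 34\right)\right) - \frac{1973}{1933}} = \frac{2587}{\left(596 - \left(-126 - 34\right)\right) - \frac{1973}{1933}} = \frac{2587}{\left(596 - -160\right) - \frac{1973}{1933}} = \frac{2587}{\left(596 + 160\right) - \frac{1973}{1933}} = \frac{2587}{756 - \frac{1973}{1933}} = \frac{2587}{\frac{1459375}{1933}} = 2587 \cdot \frac{1933}{1459375} = \frac{5000671}{1459375}$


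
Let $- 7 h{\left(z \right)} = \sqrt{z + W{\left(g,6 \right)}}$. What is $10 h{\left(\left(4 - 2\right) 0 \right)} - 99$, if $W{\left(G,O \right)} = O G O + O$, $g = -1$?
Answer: $-99 - \frac{10 i \sqrt{30}}{7} \approx -99.0 - 7.8246 i$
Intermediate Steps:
$W{\left(G,O \right)} = O + G O^{2}$ ($W{\left(G,O \right)} = G O O + O = G O^{2} + O = O + G O^{2}$)
$h{\left(z \right)} = - \frac{\sqrt{-30 + z}}{7}$ ($h{\left(z \right)} = - \frac{\sqrt{z + 6 \left(1 - 6\right)}}{7} = - \frac{\sqrt{z + 6 \left(-5\right)}}{7} = - \frac{\sqrt{z - 30}}{7} = - \frac{\sqrt{-30 + z}}{7}$)
$10 h{\left(\left(4 - 2\right) 0 \right)} - 99 = 10 \left(- \frac{\sqrt{-30 + \left(4 - 2\right) 0}}{7}\right) - 99 = 10 \left(- \frac{\sqrt{-30 + 2 \cdot 0}}{7}\right) - 99 = 10 \left(- \frac{\sqrt{-30 + 0}}{7}\right) - 99 = 10 \left(- \frac{\sqrt{-30}}{7}\right) - 99 = 10 \left(- \frac{i \sqrt{30}}{7}\right) - 99 = - \frac{10 i \sqrt{30}}{7} - 99 = -99 - \frac{10 i \sqrt{30}}{7}$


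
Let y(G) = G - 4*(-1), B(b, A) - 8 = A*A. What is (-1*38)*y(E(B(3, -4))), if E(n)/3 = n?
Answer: -2888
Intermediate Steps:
B(b, A) = 8 + A² (B(b, A) = 8 + A*A = 8 + A²)
E(n) = 3*n
y(G) = 4 + G (y(G) = G + 4 = 4 + G)
(-1*38)*y(E(B(3, -4))) = (-1*38)*(4 + 3*(8 + (-4)²)) = -38*(4 + 3*(8 + 16)) = -38*(4 + 3*24) = -38*(4 + 72) = -38*76 = -2888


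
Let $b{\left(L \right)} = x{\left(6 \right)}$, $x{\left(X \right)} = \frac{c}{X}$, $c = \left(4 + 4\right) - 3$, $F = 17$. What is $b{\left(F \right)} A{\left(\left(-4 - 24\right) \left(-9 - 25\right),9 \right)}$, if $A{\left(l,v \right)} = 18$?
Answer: $15$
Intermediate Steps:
$c = 5$ ($c = 8 - 3 = 5$)
$x{\left(X \right)} = \frac{5}{X}$
$b{\left(L \right)} = \frac{5}{6}$
$b{\left(F \right)} A{\left(\left(-4 - 24\right) \left(-9 - 25\right),9 \right)} = \frac{5}{6} \cdot 18 = 15$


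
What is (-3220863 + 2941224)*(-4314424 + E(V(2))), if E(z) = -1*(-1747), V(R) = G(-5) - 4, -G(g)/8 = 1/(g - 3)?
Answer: 1205992683603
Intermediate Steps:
G(g) = -8/(-3 + g) (G(g) = -8/(g - 3) = -8/(-3 + g))
V(R) = -3 (V(R) = -8/(-3 - 5) - 4 = -8/(-8) - 4 = -8*(-⅛) - 4 = 1 - 4 = -3)
E(z) = 1747
(-3220863 + 2941224)*(-4314424 + E(V(2))) = (-3220863 + 2941224)*(-4314424 + 1747) = -279639*(-4312677) = 1205992683603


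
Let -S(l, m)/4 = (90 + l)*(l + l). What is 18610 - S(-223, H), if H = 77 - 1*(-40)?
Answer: 255882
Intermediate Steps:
H = 117 (H = 77 + 40 = 117)
S(l, m) = -8*l*(90 + l) (S(l, m) = -4*(90 + l)*(l + l) = -4*(90 + l)*2*l = -8*l*(90 + l))
18610 - S(-223, H) = 18610 - (-8)*(-223)*(90 - 223) = 18610 - (-8)*(-223)*(-133) = 18610 - 1*(-237272) = 18610 + 237272 = 255882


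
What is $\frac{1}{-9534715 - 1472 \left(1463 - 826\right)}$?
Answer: $- \frac{1}{10472379} \approx -9.5489 \cdot 10^{-8}$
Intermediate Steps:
$\frac{1}{-9534715 - 1472 \left(1463 - 826\right)} = \frac{1}{-9534715 - 937664} = \frac{1}{-10472379} = - \frac{1}{10472379}$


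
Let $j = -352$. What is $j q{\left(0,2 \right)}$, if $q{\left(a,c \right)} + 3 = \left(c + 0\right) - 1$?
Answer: $704$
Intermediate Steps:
$q{\left(a,c \right)} = -4 + c$ ($q{\left(a,c \right)} = -3 + \left(\left(c + 0\right) - 1\right) = -3 + \left(c - 1\right) = -3 + \left(-1 + c\right) = -4 + c$)
$j q{\left(0,2 \right)} = - 352 \left(-4 + 2\right) = \left(-352\right) \left(-2\right) = 704$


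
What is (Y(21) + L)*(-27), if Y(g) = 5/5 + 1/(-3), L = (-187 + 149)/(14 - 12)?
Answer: 495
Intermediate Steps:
L = -19 (L = -38/2 = -38*1/2 = -19)
Y(g) = 2/3 (Y(g) = 5*(1/5) + 1*(-1/3) = 1 - 1/3 = 2/3)
(Y(21) + L)*(-27) = (2/3 - 19)*(-27) = -55/3*(-27) = 495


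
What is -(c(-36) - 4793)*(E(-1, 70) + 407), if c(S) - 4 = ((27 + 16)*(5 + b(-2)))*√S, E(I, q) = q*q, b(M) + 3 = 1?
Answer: 25415223 - 4107618*I ≈ 2.5415e+7 - 4.1076e+6*I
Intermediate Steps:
b(M) = -2 (b(M) = -3 + 1 = -2)
E(I, q) = q²
c(S) = 4 + 129*√S (c(S) = 4 + ((27 + 16)*(5 - 2))*√S = 4 + (43*3)*√S = 4 + 129*√S)
-(c(-36) - 4793)*(E(-1, 70) + 407) = -((4 + 129*√(-36)) - 4793)*(70² + 407) = -((4 + 129*(6*I)) - 4793)*(4900 + 407) = -((4 + 774*I) - 4793)*5307 = -(-4789 + 774*I)*5307 = -(-25415223 + 4107618*I) = 25415223 - 4107618*I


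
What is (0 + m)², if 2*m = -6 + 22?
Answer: 64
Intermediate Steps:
m = 8 (m = (-6 + 22)/2 = (½)*16 = 8)
(0 + m)² = (0 + 8)² = 8² = 64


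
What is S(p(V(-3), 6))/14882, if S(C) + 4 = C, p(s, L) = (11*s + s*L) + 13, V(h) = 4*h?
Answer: -195/14882 ≈ -0.013103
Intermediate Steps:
p(s, L) = 13 + 11*s + L*s (p(s, L) = (11*s + L*s) + 13 = 13 + 11*s + L*s)
S(C) = -4 + C
S(p(V(-3), 6))/14882 = (-4 + (13 + 11*(4*(-3)) + 6*(4*(-3))))/14882 = (-4 + (13 + 11*(-12) + 6*(-12)))*(1/14882) = (-4 + (13 - 132 - 72))*(1/14882) = (-4 - 191)*(1/14882) = -195*1/14882 = -195/14882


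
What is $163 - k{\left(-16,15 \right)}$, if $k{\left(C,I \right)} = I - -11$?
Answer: $137$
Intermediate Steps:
$k{\left(C,I \right)} = 11 + I$ ($k{\left(C,I \right)} = I + 11 = 11 + I$)
$163 - k{\left(-16,15 \right)} = 163 - \left(11 + 15\right) = 163 - 26 = 137$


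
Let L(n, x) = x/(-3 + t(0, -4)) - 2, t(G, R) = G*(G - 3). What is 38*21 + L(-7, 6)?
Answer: 794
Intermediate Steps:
t(G, R) = G*(-3 + G)
L(n, x) = -2 - x/3 (L(n, x) = x/(-3 + 0*(-3 + 0)) - 2 = x/(-3 + 0*(-3)) - 2 = x/(-3 + 0) - 2 = x/(-3) - 2 = -x/3 - 2 = -2 - x/3)
38*21 + L(-7, 6) = 38*21 + (-2 - ⅓*6) = 798 + (-2 - 2) = 798 - 4 = 794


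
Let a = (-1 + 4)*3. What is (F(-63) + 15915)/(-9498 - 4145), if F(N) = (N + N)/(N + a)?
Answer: -47752/40929 ≈ -1.1667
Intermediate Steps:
a = 9 (a = 3*3 = 9)
F(N) = 2*N/(9 + N) (F(N) = (N + N)/(N + 9) = (2*N)/(9 + N) = 2*N/(9 + N))
(F(-63) + 15915)/(-9498 - 4145) = (2*(-63)/(9 - 63) + 15915)/(-9498 - 4145) = (2*(-63)/(-54) + 15915)/(-13643) = (2*(-63)*(-1/54) + 15915)*(-1/13643) = (7/3 + 15915)*(-1/13643) = (47752/3)*(-1/13643) = -47752/40929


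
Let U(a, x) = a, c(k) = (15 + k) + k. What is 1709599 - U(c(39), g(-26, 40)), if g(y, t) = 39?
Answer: 1709506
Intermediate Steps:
c(k) = 15 + 2*k
1709599 - U(c(39), g(-26, 40)) = 1709599 - (15 + 2*39) = 1709599 - (15 + 78) = 1709599 - 1*93 = 1709599 - 93 = 1709506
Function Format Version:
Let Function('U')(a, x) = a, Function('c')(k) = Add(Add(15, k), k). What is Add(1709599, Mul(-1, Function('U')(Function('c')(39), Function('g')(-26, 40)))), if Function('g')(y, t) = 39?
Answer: 1709506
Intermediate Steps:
Function('c')(k) = Add(15, Mul(2, k))
Add(1709599, Mul(-1, Function('U')(Function('c')(39), Function('g')(-26, 40)))) = Add(1709599, Mul(-1, Add(15, Mul(2, 39)))) = Add(1709599, Mul(-1, Add(15, 78))) = Add(1709599, Mul(-1, 93)) = Add(1709599, -93) = 1709506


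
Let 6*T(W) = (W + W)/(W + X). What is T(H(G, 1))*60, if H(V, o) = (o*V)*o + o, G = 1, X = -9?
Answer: -40/7 ≈ -5.7143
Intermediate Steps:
H(V, o) = o + V*o**2 (H(V, o) = (V*o)*o + o = V*o**2 + o = o + V*o**2)
T(W) = W/(3*(-9 + W)) (T(W) = ((W + W)/(W - 9))/6 = ((2*W)/(-9 + W))/6 = (2*W/(-9 + W))/6 = W/(3*(-9 + W)))
T(H(G, 1))*60 = ((1*(1 + 1*1))/(3*(-9 + 1*(1 + 1*1))))*60 = ((1*(1 + 1))/(3*(-9 + 1*(1 + 1))))*60 = ((1*2)/(3*(-9 + 1*2)))*60 = ((1/3)*2/(-9 + 2))*60 = ((1/3)*2/(-7))*60 = ((1/3)*2*(-1/7))*60 = -2/21*60 = -40/7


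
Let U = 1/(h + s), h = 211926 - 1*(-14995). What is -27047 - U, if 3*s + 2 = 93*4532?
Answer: -29812204142/1102237 ≈ -27047.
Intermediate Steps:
h = 226921 (h = 211926 + 14995 = 226921)
s = 421474/3 (s = -⅔ + (93*4532)/3 = -⅔ + (⅓)*421476 = -⅔ + 140492 = 421474/3 ≈ 1.4049e+5)
U = 3/1102237 (U = 1/(226921 + 421474/3) = 1/(1102237/3) = 3/1102237 ≈ 2.7217e-6)
-27047 - U = -27047 - 1*3/1102237 = -27047 - 3/1102237 = -29812204142/1102237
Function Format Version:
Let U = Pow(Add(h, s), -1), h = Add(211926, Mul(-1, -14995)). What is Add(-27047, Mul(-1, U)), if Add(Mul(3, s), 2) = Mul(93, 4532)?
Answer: Rational(-29812204142, 1102237) ≈ -27047.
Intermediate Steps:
h = 226921 (h = Add(211926, 14995) = 226921)
s = Rational(421474, 3) (s = Add(Rational(-2, 3), Mul(Rational(1, 3), Mul(93, 4532))) = Add(Rational(-2, 3), Mul(Rational(1, 3), 421476)) = Add(Rational(-2, 3), 140492) = Rational(421474, 3) ≈ 1.4049e+5)
U = Rational(3, 1102237) (U = Pow(Add(226921, Rational(421474, 3)), -1) = Pow(Rational(1102237, 3), -1) = Rational(3, 1102237) ≈ 2.7217e-6)
Add(-27047, Mul(-1, U)) = Add(-27047, Mul(-1, Rational(3, 1102237))) = Add(-27047, Rational(-3, 1102237)) = Rational(-29812204142, 1102237)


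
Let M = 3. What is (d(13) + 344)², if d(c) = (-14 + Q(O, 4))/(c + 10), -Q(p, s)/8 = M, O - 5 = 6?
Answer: 61999876/529 ≈ 1.1720e+5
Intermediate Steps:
O = 11 (O = 5 + 6 = 11)
Q(p, s) = -24 (Q(p, s) = -8*3 = -24)
d(c) = -38/(10 + c) (d(c) = (-14 - 24)/(c + 10) = -38/(10 + c))
(d(13) + 344)² = (-38/(10 + 13) + 344)² = (-38/23 + 344)² = (7874/23)² = 61999876/529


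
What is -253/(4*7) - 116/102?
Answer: -14527/1428 ≈ -10.173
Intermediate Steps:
-253/(4*7) - 116/102 = -253/28 - 116*1/102 = -253*1/28 - 58/51 = -253/28 - 58/51 = -14527/1428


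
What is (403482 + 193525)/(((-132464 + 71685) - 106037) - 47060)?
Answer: -597007/213876 ≈ -2.7914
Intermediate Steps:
(403482 + 193525)/(((-132464 + 71685) - 106037) - 47060) = 597007/((-60779 - 106037) - 47060) = 597007/(-166816 - 47060) = 597007/(-213876) = 597007*(-1/213876) = -597007/213876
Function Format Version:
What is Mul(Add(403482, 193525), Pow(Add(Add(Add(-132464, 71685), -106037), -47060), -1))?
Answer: Rational(-597007, 213876) ≈ -2.7914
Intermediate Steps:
Mul(Add(403482, 193525), Pow(Add(Add(Add(-132464, 71685), -106037), -47060), -1)) = Mul(597007, Pow(Add(Add(-60779, -106037), -47060), -1)) = Mul(597007, Pow(Add(-166816, -47060), -1)) = Mul(597007, Pow(-213876, -1)) = Mul(597007, Rational(-1, 213876)) = Rational(-597007, 213876)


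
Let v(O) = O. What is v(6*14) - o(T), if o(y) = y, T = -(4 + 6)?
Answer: 94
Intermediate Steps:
T = -10 (T = -1*10 = -10)
v(6*14) - o(T) = 6*14 - 1*(-10) = 84 + 10 = 94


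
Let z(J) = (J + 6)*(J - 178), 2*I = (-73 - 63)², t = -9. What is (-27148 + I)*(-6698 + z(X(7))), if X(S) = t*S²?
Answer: -4699949300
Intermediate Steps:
X(S) = -9*S²
I = 9248 (I = (-73 - 63)²/2 = (½)*(-136)² = (½)*18496 = 9248)
z(J) = (-178 + J)*(6 + J) (z(J) = (6 + J)*(-178 + J) = (-178 + J)*(6 + J))
(-27148 + I)*(-6698 + z(X(7))) = (-27148 + 9248)*(-6698 + (-1068 + (-9*7²)² - (-1548)*7²)) = -17900*(-6698 + (-1068 + (-9*49)² - (-1548)*49)) = -17900*(-6698 + (-1068 + (-441)² - 172*(-441))) = -17900*(-6698 + (-1068 + 194481 + 75852)) = -17900*(-6698 + 269265) = -17900*262567 = -4699949300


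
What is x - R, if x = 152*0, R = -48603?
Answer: 48603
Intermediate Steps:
x = 0
x - R = 0 - 1*(-48603) = 0 + 48603 = 48603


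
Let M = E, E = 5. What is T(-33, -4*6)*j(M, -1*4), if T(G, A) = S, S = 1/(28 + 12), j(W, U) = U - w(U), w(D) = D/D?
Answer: -⅛ ≈ -0.12500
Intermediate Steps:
w(D) = 1
M = 5
j(W, U) = -1 + U (j(W, U) = U - 1*1 = U - 1 = -1 + U)
S = 1/40 ≈ 0.025000
T(G, A) = 1/40
T(-33, -4*6)*j(M, -1*4) = (-1 - 1*4)/40 = (-1 - 4)/40 = (1/40)*(-5) = -⅛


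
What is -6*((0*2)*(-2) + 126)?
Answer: -756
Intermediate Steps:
-6*((0*2)*(-2) + 126) = -6*(0*(-2) + 126) = -6*(0 + 126) = -6*126 = -756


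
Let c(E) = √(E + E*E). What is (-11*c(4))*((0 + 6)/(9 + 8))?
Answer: -132*√5/17 ≈ -17.362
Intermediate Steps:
c(E) = √(E + E²)
(-11*c(4))*((0 + 6)/(9 + 8)) = (-11*2*√(1 + 4))*((0 + 6)/(9 + 8)) = (-11*2*√5)*(6/17) = (-22*√5)*(6*(1/17)) = -22*√5*(6/17) = -132*√5/17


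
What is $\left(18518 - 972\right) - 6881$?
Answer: $10665$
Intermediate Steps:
$\left(18518 - 972\right) - 6881 = 17546 - 6881 = 10665$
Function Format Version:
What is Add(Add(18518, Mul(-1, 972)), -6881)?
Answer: 10665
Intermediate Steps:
Add(Add(18518, Mul(-1, 972)), -6881) = Add(Add(18518, -972), -6881) = Add(17546, -6881) = 10665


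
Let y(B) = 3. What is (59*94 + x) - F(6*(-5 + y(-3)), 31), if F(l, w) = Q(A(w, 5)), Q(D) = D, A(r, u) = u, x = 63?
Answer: 5604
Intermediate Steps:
F(l, w) = 5
(59*94 + x) - F(6*(-5 + y(-3)), 31) = (59*94 + 63) - 1*5 = (5546 + 63) - 5 = 5609 - 5 = 5604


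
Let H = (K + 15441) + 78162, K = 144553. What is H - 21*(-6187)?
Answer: 368083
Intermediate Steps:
H = 238156 (H = (144553 + 15441) + 78162 = 159994 + 78162 = 238156)
H - 21*(-6187) = 238156 - 21*(-6187) = 238156 + 129927 = 368083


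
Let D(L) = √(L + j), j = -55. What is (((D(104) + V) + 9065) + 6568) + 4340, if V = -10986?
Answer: 8994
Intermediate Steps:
D(L) = √(-55 + L) (D(L) = √(L - 55) = √(-55 + L))
(((D(104) + V) + 9065) + 6568) + 4340 = (((√(-55 + 104) - 10986) + 9065) + 6568) + 4340 = (((√49 - 10986) + 9065) + 6568) + 4340 = (((7 - 10986) + 9065) + 6568) + 4340 = ((-10979 + 9065) + 6568) + 4340 = (-1914 + 6568) + 4340 = 4654 + 4340 = 8994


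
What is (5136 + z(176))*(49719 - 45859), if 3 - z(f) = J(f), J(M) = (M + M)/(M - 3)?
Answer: 3430362700/173 ≈ 1.9829e+7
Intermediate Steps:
J(M) = 2*M/(-3 + M) (J(M) = (2*M)/(-3 + M) = 2*M/(-3 + M))
z(f) = 3 - 2*f/(-3 + f)
(5136 + z(176))*(49719 - 45859) = (5136 + (-9 + 176)/(-3 + 176))*(49719 - 45859) = (5136 + 167/173)*3860 = (888695/173)*3860 = 3430362700/173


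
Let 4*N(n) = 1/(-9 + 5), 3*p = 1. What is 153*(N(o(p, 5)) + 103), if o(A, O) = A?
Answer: 251991/16 ≈ 15749.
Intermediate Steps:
p = 1/3 (p = (1/3)*1 = 1/3 ≈ 0.33333)
N(n) = -1/16 (N(n) = 1/(4*(-9 + 5)) = (1/4)/(-4) = (1/4)*(-1/4) = -1/16)
153*(N(o(p, 5)) + 103) = 153*(-1/16 + 103) = 153*(1647/16) = 251991/16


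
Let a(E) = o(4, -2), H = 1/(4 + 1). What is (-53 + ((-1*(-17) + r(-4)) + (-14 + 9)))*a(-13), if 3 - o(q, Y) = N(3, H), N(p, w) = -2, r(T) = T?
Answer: -225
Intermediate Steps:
H = ⅕ (H = 1/5 = ⅕ ≈ 0.20000)
o(q, Y) = 5 (o(q, Y) = 3 - 1*(-2) = 3 + 2 = 5)
a(E) = 5
(-53 + ((-1*(-17) + r(-4)) + (-14 + 9)))*a(-13) = (-53 + ((-1*(-17) - 4) + (-14 + 9)))*5 = (-53 + ((17 - 4) - 5))*5 = (-53 + (13 - 5))*5 = (-53 + 8)*5 = -45*5 = -225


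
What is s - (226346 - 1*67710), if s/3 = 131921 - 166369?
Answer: -261980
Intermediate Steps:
s = -103344 (s = 3*(131921 - 166369) = 3*(-34448) = -103344)
s - (226346 - 1*67710) = -103344 - (226346 - 1*67710) = -103344 - (226346 - 67710) = -103344 - 1*158636 = -103344 - 158636 = -261980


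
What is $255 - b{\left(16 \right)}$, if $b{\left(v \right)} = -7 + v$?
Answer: $246$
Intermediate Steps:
$255 - b{\left(16 \right)} = 255 - \left(-7 + 16\right) = 255 - 9 = 246$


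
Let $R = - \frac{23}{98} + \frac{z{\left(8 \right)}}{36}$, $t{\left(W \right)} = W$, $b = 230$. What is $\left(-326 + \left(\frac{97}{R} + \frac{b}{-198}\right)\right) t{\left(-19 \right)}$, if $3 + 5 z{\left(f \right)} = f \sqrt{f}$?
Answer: $\frac{5835947224387}{364891923} + \frac{12744123840 \sqrt{2}}{3685777} \approx 20884.0$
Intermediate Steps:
$z{\left(f \right)} = - \frac{3}{5} + \frac{f^{\frac{3}{2}}}{5}$ ($z{\left(f \right)} = - \frac{3}{5} + \frac{f \sqrt{f}}{5} = - \frac{3}{5} + \frac{f^{\frac{3}{2}}}{5}$)
$R = - \frac{739}{2940} + \frac{4 \sqrt{2}}{45}$ ($R = - \frac{23}{98} + \frac{- \frac{3}{5} + \frac{8^{\frac{3}{2}}}{5}}{36} = \left(-23\right) \frac{1}{98} + \left(- \frac{3}{5} + \frac{16 \sqrt{2}}{5}\right) \frac{1}{36} = - \frac{23}{98} + \left(- \frac{3}{5} + \frac{16 \sqrt{2}}{5}\right) \frac{1}{36} = - \frac{23}{98} - \left(\frac{1}{60} - \frac{4 \sqrt{2}}{45}\right) = - \frac{739}{2940} + \frac{4 \sqrt{2}}{45} \approx -0.12565$)
$\left(-326 + \left(\frac{97}{R} + \frac{b}{-198}\right)\right) t{\left(-19 \right)} = \left(-326 + \left(\frac{97}{- \frac{739}{2940} + \frac{4 \sqrt{2}}{45}} + \frac{230}{-198}\right)\right) \left(-19\right) = \left(-326 + \left(\frac{97}{- \frac{739}{2940} + \frac{4 \sqrt{2}}{45}} + 230 \left(- \frac{1}{198}\right)\right)\right) \left(-19\right) = \left(-326 + \left(\frac{97}{- \frac{739}{2940} + \frac{4 \sqrt{2}}{45}} - \frac{115}{99}\right)\right) \left(-19\right) = \left(-326 + \left(- \frac{115}{99} + \frac{97}{- \frac{739}{2940} + \frac{4 \sqrt{2}}{45}}\right)\right) \left(-19\right) = \left(- \frac{32389}{99} + \frac{97}{- \frac{739}{2940} + \frac{4 \sqrt{2}}{45}}\right) \left(-19\right) = \frac{615391}{99} - \frac{1843}{- \frac{739}{2940} + \frac{4 \sqrt{2}}{45}}$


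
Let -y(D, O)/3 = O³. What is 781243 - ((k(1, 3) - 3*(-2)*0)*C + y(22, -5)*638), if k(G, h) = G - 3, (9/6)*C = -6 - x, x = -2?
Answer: 1625963/3 ≈ 5.4199e+5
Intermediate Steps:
C = -8/3 (C = 2*(-6 - 1*(-2))/3 = 2*(-6 + 2)/3 = (⅔)*(-4) = -8/3 ≈ -2.6667)
y(D, O) = -3*O³
k(G, h) = -3 + G
781243 - ((k(1, 3) - 3*(-2)*0)*C + y(22, -5)*638) = 781243 - (((-3 + 1) - 3*(-2)*0)*(-8/3) - 3*(-5)³*638) = 781243 - ((-2 + 6*0)*(-8/3) - 3*(-125)*638) = 781243 - ((-2 + 0)*(-8/3) + 375*638) = 781243 - (-2*(-8/3) + 239250) = 781243 - (16/3 + 239250) = 781243 - 1*717766/3 = 781243 - 717766/3 = 1625963/3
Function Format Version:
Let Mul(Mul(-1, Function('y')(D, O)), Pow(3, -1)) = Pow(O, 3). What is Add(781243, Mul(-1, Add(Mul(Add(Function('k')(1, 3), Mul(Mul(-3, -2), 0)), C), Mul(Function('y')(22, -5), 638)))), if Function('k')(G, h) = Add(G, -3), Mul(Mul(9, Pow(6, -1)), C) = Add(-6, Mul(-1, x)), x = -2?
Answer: Rational(1625963, 3) ≈ 5.4199e+5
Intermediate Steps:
C = Rational(-8, 3) (C = Mul(Rational(2, 3), Add(-6, Mul(-1, -2))) = Mul(Rational(2, 3), Add(-6, 2)) = Mul(Rational(2, 3), -4) = Rational(-8, 3) ≈ -2.6667)
Function('y')(D, O) = Mul(-3, Pow(O, 3))
Function('k')(G, h) = Add(-3, G)
Add(781243, Mul(-1, Add(Mul(Add(Function('k')(1, 3), Mul(Mul(-3, -2), 0)), C), Mul(Function('y')(22, -5), 638)))) = Add(781243, Mul(-1, Add(Mul(Add(Add(-3, 1), Mul(Mul(-3, -2), 0)), Rational(-8, 3)), Mul(Mul(-3, Pow(-5, 3)), 638)))) = Add(781243, Mul(-1, Add(Mul(Add(-2, Mul(6, 0)), Rational(-8, 3)), Mul(Mul(-3, -125), 638)))) = Add(781243, Mul(-1, Add(Mul(Add(-2, 0), Rational(-8, 3)), Mul(375, 638)))) = Add(781243, Mul(-1, Add(Mul(-2, Rational(-8, 3)), 239250))) = Add(781243, Mul(-1, Add(Rational(16, 3), 239250))) = Add(781243, Mul(-1, Rational(717766, 3))) = Add(781243, Rational(-717766, 3)) = Rational(1625963, 3)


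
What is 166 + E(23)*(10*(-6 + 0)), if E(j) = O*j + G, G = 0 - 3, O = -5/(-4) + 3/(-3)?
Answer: 1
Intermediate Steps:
O = ¼ (O = -5*(-¼) + 3*(-⅓) = 5/4 - 1 = ¼ ≈ 0.25000)
G = -3
E(j) = -3 + j/4 (E(j) = j/4 - 3 = -3 + j/4)
166 + E(23)*(10*(-6 + 0)) = 166 + (-3 + (¼)*23)*(10*(-6 + 0)) = 166 + (-3 + 23/4)*(10*(-6)) = 166 + (11/4)*(-60) = 166 - 165 = 1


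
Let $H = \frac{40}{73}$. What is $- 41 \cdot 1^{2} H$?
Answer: $- \frac{1640}{73} \approx -22.466$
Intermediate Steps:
$H = \frac{40}{73}$ ($H = 40 \cdot \frac{1}{73} = \frac{40}{73} \approx 0.54795$)
$- 41 \cdot 1^{2} H = - 41 \cdot 1^{2} \cdot \frac{40}{73} = \left(-41\right) 1 \cdot \frac{40}{73} = \left(-41\right) \frac{40}{73} = - \frac{1640}{73}$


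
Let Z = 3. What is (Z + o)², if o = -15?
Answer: 144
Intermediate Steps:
(Z + o)² = (3 - 15)² = (-12)² = 144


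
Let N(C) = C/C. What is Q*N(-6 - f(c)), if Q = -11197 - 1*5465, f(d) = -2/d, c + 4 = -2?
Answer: -16662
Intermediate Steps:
c = -6 (c = -4 - 2 = -6)
Q = -16662 (Q = -11197 - 5465 = -16662)
N(C) = 1
Q*N(-6 - f(c)) = -16662*1 = -16662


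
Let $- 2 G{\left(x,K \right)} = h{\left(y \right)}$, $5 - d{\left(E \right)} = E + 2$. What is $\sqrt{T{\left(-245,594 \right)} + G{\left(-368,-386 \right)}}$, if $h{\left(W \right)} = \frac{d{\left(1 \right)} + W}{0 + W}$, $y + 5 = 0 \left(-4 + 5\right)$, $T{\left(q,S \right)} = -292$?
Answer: $\frac{i \sqrt{29230}}{10} \approx 17.097 i$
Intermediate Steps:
$d{\left(E \right)} = 3 - E$ ($d{\left(E \right)} = 5 - \left(E + 2\right) = 5 - \left(2 + E\right) = 3 - E$)
$y = -5$ ($y = -5 + 0 \left(-4 + 5\right) = -5 + 0 \cdot 1 = -5 + 0 = -5$)
$h{\left(W \right)} = \frac{2 + W}{W}$ ($h{\left(W \right)} = \frac{\left(3 - 1\right) + W}{0 + W} = \frac{\left(3 - 1\right) + W}{W} = \frac{2 + W}{W}$)
$G{\left(x,K \right)} = - \frac{3}{10}$ ($G{\left(x,K \right)} = - \frac{\frac{1}{-5} \left(2 - 5\right)}{2} = - \frac{\left(- \frac{1}{5}\right) \left(-3\right)}{2} = \left(- \frac{1}{2}\right) \frac{3}{5} = - \frac{3}{10}$)
$\sqrt{T{\left(-245,594 \right)} + G{\left(-368,-386 \right)}} = \sqrt{-292 - \frac{3}{10}} = \sqrt{- \frac{2923}{10}} = \frac{i \sqrt{29230}}{10}$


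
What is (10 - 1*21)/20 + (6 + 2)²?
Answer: 1269/20 ≈ 63.450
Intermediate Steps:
(10 - 1*21)/20 + (6 + 2)² = (10 - 21)*(1/20) + 8² = -11*1/20 + 64 = -11/20 + 64 = 1269/20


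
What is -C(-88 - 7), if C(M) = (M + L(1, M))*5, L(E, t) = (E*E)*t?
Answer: 950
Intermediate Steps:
L(E, t) = t*E² (L(E, t) = E²*t = t*E²)
C(M) = 10*M (C(M) = (M + M*1²)*5 = (M + M*1)*5 = (M + M)*5 = (2*M)*5 = 10*M)
-C(-88 - 7) = -10*(-88 - 7) = -10*(-95) = -1*(-950) = 950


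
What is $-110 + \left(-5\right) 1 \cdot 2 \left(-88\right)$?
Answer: $770$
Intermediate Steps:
$-110 + \left(-5\right) 1 \cdot 2 \left(-88\right) = -110 + \left(-5\right) 2 \left(-88\right) = -110 - -880 = -110 + 880 = 770$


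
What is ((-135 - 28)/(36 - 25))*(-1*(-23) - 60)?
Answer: 6031/11 ≈ 548.27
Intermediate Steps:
((-135 - 28)/(36 - 25))*(-1*(-23) - 60) = (-163/11)*(23 - 60) = -163*1/11*(-37) = -163/11*(-37) = 6031/11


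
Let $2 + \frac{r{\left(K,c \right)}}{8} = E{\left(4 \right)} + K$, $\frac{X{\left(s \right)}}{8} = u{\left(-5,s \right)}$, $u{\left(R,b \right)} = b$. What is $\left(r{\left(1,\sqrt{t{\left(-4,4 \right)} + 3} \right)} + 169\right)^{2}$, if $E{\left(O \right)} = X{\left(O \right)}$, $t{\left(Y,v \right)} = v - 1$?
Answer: $173889$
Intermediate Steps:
$t{\left(Y,v \right)} = -1 + v$
$X{\left(s \right)} = 8 s$
$E{\left(O \right)} = 8 O$
$r{\left(K,c \right)} = 240 + 8 K$ ($r{\left(K,c \right)} = -16 + 8 \left(8 \cdot 4 + K\right) = -16 + 8 \left(32 + K\right) = -16 + \left(256 + 8 K\right) = 240 + 8 K$)
$\left(r{\left(1,\sqrt{t{\left(-4,4 \right)} + 3} \right)} + 169\right)^{2} = \left(\left(240 + 8 \cdot 1\right) + 169\right)^{2} = \left(\left(240 + 8\right) + 169\right)^{2} = \left(248 + 169\right)^{2} = 417^{2} = 173889$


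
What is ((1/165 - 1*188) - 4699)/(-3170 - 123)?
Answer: 806354/543345 ≈ 1.4841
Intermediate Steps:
((1/165 - 1*188) - 4699)/(-3170 - 123) = ((1/165 - 188) - 4699)/(-3293) = (-31019/165 - 4699)*(-1/3293) = -806354/165*(-1/3293) = 806354/543345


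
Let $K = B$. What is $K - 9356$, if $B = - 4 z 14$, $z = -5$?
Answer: $-9076$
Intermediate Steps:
$B = 280$ ($B = \left(-4\right) \left(-5\right) 14 = 20 \cdot 14 = 280$)
$K = 280$
$K - 9356 = 280 - 9356 = -9076$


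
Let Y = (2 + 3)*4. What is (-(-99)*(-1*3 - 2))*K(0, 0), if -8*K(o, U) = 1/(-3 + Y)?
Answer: 495/136 ≈ 3.6397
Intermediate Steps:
Y = 20 (Y = 5*4 = 20)
K(o, U) = -1/136 (K(o, U) = -1/(8*(-3 + 20)) = -⅛/17 = -⅛*1/17 = -1/136)
(-(-99)*(-1*3 - 2))*K(0, 0) = -(-99)*(-1*3 - 2)*(-1/136) = -(-99)*(-3 - 2)*(-1/136) = -(-99)*(-5)*(-1/136) = -33*15*(-1/136) = -495*(-1/136) = 495/136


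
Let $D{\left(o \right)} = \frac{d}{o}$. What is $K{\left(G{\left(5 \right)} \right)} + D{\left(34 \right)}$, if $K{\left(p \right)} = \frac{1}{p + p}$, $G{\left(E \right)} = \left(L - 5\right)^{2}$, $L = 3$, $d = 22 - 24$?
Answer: $\frac{9}{136} \approx 0.066176$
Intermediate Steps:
$d = -2$
$G{\left(E \right)} = 4$ ($G{\left(E \right)} = \left(3 - 5\right)^{2} = \left(-2\right)^{2} = 4$)
$K{\left(p \right)} = \frac{1}{2 p}$
$D{\left(o \right)} = - \frac{2}{o}$
$K{\left(G{\left(5 \right)} \right)} + D{\left(34 \right)} = \frac{1}{2 \cdot 4} - \frac{2}{34} = \frac{1}{2} \cdot \frac{1}{4} - \frac{1}{17} = \frac{1}{8} - \frac{1}{17} = \frac{9}{136}$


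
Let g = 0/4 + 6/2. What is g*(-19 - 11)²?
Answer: 2700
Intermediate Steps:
g = 3 (g = 0*(¼) + 6*(½) = 0 + 3 = 3)
g*(-19 - 11)² = 3*(-19 - 11)² = 3*(-30)² = 3*900 = 2700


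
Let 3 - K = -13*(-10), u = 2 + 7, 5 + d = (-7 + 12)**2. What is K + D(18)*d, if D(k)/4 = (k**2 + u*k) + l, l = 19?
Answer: 40273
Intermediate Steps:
d = 20 (d = -5 + (-7 + 12)**2 = -5 + 5**2 = -5 + 25 = 20)
u = 9
K = -127 (K = 3 - (-13)*(-10) = 3 - 1*130 = 3 - 130 = -127)
D(k) = 76 + 4*k**2 + 36*k (D(k) = 4*((k**2 + 9*k) + 19) = 4*(19 + k**2 + 9*k) = 76 + 4*k**2 + 36*k)
K + D(18)*d = -127 + (76 + 4*18**2 + 36*18)*20 = -127 + (76 + 4*324 + 648)*20 = -127 + (76 + 1296 + 648)*20 = -127 + 2020*20 = -127 + 40400 = 40273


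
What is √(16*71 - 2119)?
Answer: I*√983 ≈ 31.353*I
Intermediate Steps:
√(16*71 - 2119) = √(1136 - 2119) = √(-983) = I*√983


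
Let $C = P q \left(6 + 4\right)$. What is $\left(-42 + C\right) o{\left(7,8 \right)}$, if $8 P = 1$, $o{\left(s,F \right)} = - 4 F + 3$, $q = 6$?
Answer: $\frac{2001}{2} \approx 1000.5$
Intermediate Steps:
$o{\left(s,F \right)} = 3 - 4 F$
$P = \frac{1}{8}$ ($P = \frac{1}{8} \cdot 1 = \frac{1}{8} \approx 0.125$)
$C = \frac{15}{2}$ ($C = \frac{6 \left(6 + 4\right)}{8} = \frac{6 \cdot 10}{8} = \frac{1}{8} \cdot 60 = \frac{15}{2} \approx 7.5$)
$\left(-42 + C\right) o{\left(7,8 \right)} = \left(-42 + \frac{15}{2}\right) \left(3 - 32\right) = - \frac{69 \left(3 - 32\right)}{2} = \left(- \frac{69}{2}\right) \left(-29\right) = \frac{2001}{2}$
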